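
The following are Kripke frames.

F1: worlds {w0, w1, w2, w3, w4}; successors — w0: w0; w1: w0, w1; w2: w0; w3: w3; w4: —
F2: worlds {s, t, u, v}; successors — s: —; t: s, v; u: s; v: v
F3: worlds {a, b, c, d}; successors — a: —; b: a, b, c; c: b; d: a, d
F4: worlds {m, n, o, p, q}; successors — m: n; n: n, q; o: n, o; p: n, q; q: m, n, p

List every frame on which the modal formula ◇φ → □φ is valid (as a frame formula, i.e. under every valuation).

none

Frame correspondent (Sahlqvist): ∀x ∀y ∀z (Rxy ∧ Rxz → y = z) — i.e. partial functionality.
F1: fails — w1 sees both w0 and w1.
F2: fails — t sees both s and v.
F3: fails — b sees both a and b.
F4: fails — n sees both n and q.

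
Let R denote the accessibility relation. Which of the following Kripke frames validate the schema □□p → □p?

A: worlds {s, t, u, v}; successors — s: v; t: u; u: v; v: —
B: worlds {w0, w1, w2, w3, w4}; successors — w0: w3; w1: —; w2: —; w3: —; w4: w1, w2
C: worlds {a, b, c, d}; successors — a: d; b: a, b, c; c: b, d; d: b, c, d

Frame correspondent (Sahlqvist): ∀x ∀y (Rxy → ∃z (Rxz ∧ Rzy)) — i.e. density.
A: fails — Rtu but no z with Rtz and Rzu.
B: fails — Rw0w3 but no z with Rw0z and Rzw3.
C: holds.
Valid on: C.

C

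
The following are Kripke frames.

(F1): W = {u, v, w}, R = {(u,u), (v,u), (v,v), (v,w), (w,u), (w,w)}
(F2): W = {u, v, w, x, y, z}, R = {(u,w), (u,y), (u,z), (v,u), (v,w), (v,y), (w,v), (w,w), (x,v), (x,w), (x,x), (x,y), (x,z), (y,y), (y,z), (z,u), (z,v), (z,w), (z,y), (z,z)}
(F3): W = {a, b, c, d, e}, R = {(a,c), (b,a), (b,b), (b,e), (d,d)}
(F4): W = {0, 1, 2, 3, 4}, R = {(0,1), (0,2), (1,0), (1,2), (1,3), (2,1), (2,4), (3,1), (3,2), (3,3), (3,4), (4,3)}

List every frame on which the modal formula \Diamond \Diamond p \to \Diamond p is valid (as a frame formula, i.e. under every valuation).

Frame correspondent (Sahlqvist): \forall x \forall y \forall z (Rxy \wedge Ryz \to Rxz) — i.e. transitivity.
(F1): ✓.
(F2): fails — Rwv and Rvu but not Rwu.
(F3): fails — Rba and Rac but not Rbc.
(F4): fails — R10 and R01 but not R11.
Valid on: (F1).

(F1)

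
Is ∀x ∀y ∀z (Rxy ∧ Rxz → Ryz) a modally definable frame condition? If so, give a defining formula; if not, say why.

Yes, by ◇q → □◇q

Yes: it is the Euclidean property, defined by the 5 schema ◇q → □◇q.
Suppose ◇q→□◇q is valid. Take Rxy, Rxz and set V(q)={y}. Then ◇q at x, so □◇q at x, so ◇q at z, so some w with Rzw has q; w=y, i.e. Rzy. By symmetry of the argument, Ryz.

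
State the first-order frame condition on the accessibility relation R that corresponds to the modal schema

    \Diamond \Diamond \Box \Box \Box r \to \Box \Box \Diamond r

\forall x \forall y \forall z ((x R^2 y \wedge x R^2 z) \to \exists w (y R^3 w \wedge zRw))

This is a Sahlqvist (Geach-type) schema ◇^2□^3r → □^2◇^1r.
First-order correspondent: \forall x \forall y \forall z ((x R^2 y \wedge x R^2 z) \to \exists w (y R^3 w \wedge zRw)).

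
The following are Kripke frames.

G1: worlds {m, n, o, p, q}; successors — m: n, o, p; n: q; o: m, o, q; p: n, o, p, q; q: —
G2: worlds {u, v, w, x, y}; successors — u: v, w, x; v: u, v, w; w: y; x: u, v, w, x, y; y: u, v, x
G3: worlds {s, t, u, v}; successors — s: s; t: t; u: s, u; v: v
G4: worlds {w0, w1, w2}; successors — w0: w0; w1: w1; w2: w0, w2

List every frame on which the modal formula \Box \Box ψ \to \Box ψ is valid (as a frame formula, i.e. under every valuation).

G3, G4

Frame correspondent (Sahlqvist): \forall x \forall y (Rxy \to \exists z (Rxz \wedge Rzy)) — i.e. density.
G1: fails — Rnq but no z with Rnz and Rzq.
G2: fails — Rwy but no z with Rwz and Rzy.
G3: condition met.
G4: condition met.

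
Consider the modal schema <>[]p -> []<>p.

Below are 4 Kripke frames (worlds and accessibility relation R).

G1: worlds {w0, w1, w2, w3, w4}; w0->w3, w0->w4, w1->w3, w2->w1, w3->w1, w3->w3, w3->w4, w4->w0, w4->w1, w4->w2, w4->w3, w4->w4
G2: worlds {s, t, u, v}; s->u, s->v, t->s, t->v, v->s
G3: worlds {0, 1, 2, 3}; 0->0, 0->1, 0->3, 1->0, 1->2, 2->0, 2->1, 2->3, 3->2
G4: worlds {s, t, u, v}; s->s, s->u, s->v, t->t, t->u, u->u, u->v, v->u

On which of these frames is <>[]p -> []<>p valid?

G4

This is the axiom for convergence; its first-order frame correspondent is forall x forall y forall z (Rxy & Rxz -> exists w (Ryw & Rzw)).
G1: fails — Rw4w1 and Rw4w2 but w1 and w2 have no common successor.
G2: fails — Rsv and Rsu but v and u have no common successor.
G3: fails — R00 and R03 but 0 and 3 have no common successor.
G4: condition met.
Valid on: G4.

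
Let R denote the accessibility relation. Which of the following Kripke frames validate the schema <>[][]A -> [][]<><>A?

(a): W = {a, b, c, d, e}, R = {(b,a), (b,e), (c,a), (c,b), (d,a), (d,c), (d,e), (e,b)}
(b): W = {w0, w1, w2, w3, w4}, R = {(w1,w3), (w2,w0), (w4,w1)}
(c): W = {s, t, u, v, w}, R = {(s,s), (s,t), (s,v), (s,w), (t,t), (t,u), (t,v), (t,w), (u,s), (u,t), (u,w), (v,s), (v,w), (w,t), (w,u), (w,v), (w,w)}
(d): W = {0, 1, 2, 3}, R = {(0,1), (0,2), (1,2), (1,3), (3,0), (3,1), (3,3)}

(c)

This is the axiom for a generalized confluence (Geach) condition; its first-order frame correspondent is forall x forall y forall z ((xRy & x R^2 z) -> exists w (y R^2 w & z R^2 w)).
(a): fails — bRa, bR²b but no w with aR²w and bR²w.
(b): fails — w4Rw1, w4R²w3 but no w with w1R²w and w3R²w.
(c): ✓.
(d): fails — 0R1, 0R²2 but no w with 1R²w and 2R²w.
Valid on: (c).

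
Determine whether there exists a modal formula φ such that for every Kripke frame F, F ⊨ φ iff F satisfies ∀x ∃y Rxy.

This is a Sahlqvist condition; the D axiom □q → ◇q defines it.

Yes, by □q → ◇q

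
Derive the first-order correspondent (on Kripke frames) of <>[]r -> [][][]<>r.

This is a Sahlqvist (Geach-type) schema ◇^1□^1r → □^3◇^1r.
Minimal-valuation argument: fix x; take any y with xR^1y and any z with xR^3z. Set V(r) to the set of worlds R-reachable from y in exactly 1 step. Then □^1r holds at y, so the antecedent holds at x; validity forces ◇^1r at z, giving a w with zR^1w and yR^1w.
First-order correspondent: forall x forall y forall z ((xRy & x R^3 z) -> exists w (yRw & zRw)).

forall x forall y forall z ((xRy & x R^3 z) -> exists w (yRw & zRw))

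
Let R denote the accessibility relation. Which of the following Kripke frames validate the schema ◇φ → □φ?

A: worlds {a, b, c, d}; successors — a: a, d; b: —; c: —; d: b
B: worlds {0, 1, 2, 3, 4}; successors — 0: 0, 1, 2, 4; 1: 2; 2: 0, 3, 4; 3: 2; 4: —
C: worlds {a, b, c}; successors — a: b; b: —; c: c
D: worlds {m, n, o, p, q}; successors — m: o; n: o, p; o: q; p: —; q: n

The schema corresponds to partial functionality: ∀x ∀y ∀z (Rxy ∧ Rxz → y = z).
A: fails — a sees both a and d.
B: fails — 0 sees both 0 and 1.
C: satisfies the condition.
D: fails — n sees both o and p.

C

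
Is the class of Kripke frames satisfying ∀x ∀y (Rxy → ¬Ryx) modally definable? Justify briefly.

If a class were modally definable it would be closed under surjective bounded morphisms (Goldblatt–Thomason).
The 3-cycle (worlds a,b,c with a→b→c→a) is asymmetric. Mapping every world to a single reflexive point • is a surjective bounded morphism, and the reflexive point is not asymmetric (R•• but asymmetry requires ¬R••).
So the class is not modally definable.

Not modally definable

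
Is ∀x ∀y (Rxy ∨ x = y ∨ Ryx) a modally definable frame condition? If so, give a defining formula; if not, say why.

Not modally definable

Any modally definable frame class is closed under disjoint unions.
Take 3 disjoint single-world reflexive frames: each is trivially connected, but their disjoint union has 3 worlds with no edge between distinct components, so it is not connected.
So no modal formula (or set of formulas) defines exactly the connected frames.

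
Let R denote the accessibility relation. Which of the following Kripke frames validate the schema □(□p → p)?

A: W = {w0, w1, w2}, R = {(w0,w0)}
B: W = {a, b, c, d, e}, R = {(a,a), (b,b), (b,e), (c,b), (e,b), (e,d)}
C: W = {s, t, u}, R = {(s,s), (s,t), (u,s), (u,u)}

The schema corresponds to shift-reflexivity: ∀x ∀y (Rxy → Ryy).
A: satisfies the condition.
B: fails — Red but not Rdd.
C: fails — Rst but not Rtt.
Valid on: A.

A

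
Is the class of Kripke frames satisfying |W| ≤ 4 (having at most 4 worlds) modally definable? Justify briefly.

Not definable by any modal formula

Any modally definable frame class is closed under disjoint unions.
Any modal formula valid on each of 5 disjoint one-world frames is valid on their disjoint union (validity is preserved under disjoint unions). Each one-world frame has |W|=1≤4, but the union has |W|=5.
So the class is not modally definable.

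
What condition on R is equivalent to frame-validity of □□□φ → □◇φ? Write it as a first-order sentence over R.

This is a Sahlqvist (Geach-type) schema ◇^0□^3φ → □^1◇^1φ.
Minimal-valuation argument: fix x; take any y with xR^0y and any z with xR^1z. Set V(φ) to the set of worlds R-reachable from y in exactly 3 steps. Then □^3φ holds at y, so the antecedent holds at x; validity forces ◇^1φ at z, giving a w with zR^1w and yR^3w.
First-order correspondent: ∀x ∀z (xRz → ∃w (xR³w ∧ zRw)).

∀x ∀z (xRz → ∃w (xR³w ∧ zRw))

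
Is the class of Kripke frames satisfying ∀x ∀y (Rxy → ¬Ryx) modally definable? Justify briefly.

No — not modally definable

Any modally definable frame class is closed under surjective bounded morphisms.
The 4-cycle (worlds a,b,c,d with a→b→c→d→a) is asymmetric. Mapping every world to a single reflexive point • is a surjective bounded morphism, and the reflexive point is not asymmetric (R•• but asymmetry requires ¬R••).
So no modal formula (or set of formulas) defines exactly the asymmetric frames.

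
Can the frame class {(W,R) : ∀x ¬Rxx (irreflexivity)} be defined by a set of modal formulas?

Any modally definable frame class is closed under surjective bounded morphisms.
The 5-cycle (worlds 0,1,2,3,4 with 0→1→2→3→4→0) is irreflexive, and the map sending every world to a single reflexive point • is a surjective bounded morphism (forth: every edge maps to (•,•); back: every world has a successor). So any modal formula valid on the 5-cycle is also valid on the reflexive point, which is not irreflexive.
So the class is not modally definable.

Not definable by any modal formula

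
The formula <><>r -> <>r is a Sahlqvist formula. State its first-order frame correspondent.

This schema is equivalent to the 4 axiom □r → □□r.
It corresponds to transitivity: forall x forall y forall z (Rxy & Ryz -> Rxz).

transitivity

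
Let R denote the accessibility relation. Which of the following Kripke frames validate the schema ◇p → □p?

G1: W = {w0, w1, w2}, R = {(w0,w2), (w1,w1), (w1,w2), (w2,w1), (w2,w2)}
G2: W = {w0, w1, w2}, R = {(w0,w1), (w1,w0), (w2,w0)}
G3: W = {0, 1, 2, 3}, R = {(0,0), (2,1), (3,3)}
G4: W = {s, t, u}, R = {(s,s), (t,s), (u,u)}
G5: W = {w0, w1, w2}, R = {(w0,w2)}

G2, G3, G4, G5

This is the axiom for partial functionality; its first-order frame correspondent is ∀x ∀y ∀z (Rxy ∧ Rxz → y = z).
G1: fails — w1 sees both w1 and w2.
G2: ✓.
G3: ✓.
G4: ✓.
G5: ✓.
Valid on: G2, G3, G4, G5.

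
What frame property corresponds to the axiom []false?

□⊥ is valid iff no world has any successor (otherwise □⊥ fails at any world with one).
Conversely, any frame satisfying forall x forall y ~Rxy validates the schema.
So the correspondent is emptiness of R.

emptiness of R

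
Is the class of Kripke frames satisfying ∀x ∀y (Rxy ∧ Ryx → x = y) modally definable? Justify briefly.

Any modally definable frame class is closed under surjective bounded morphisms.
The 6-cycle (worlds 0,1,2,3,4,5 with 0→1→2→3→4→5→0) is antisymmetric. Sending even-indexed worlds to a and odd-indexed worlds to b is a surjective bounded morphism onto the two-world frame with a↔b, which is not antisymmetric.
Hence antisymmetry is not modally definable.

Not definable by any modal formula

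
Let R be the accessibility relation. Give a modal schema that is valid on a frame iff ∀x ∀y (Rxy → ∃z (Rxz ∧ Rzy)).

□□r → □r

A defining formula is □□r → □r (the C4 axiom).
Suppose □□r→□r is valid. Take Rxy and set V(r)={w : xR²w}. Then □□r at x, so □r at x, so r at y, i.e. ∃z(Rxz∧Rzy).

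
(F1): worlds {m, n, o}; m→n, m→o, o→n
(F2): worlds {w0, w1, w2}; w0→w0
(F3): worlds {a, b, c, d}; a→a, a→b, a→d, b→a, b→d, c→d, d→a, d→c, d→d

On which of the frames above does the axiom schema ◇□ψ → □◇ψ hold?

The schema corresponds to convergence: ∀x ∀y ∀z (Rxy ∧ Rxz → ∃w (Ryw ∧ Rzw)).
(F1): fails — Rmo and Rmn but o and n have no common successor.
(F2): satisfies the condition.
(F3): satisfies the condition.

(F2), (F3)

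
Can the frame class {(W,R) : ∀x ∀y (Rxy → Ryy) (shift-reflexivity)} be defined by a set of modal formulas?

This is a Sahlqvist condition; the T□ axiom □(□r → r) defines it.
Suppose □(□r→r) is valid. Take Rxy and set V(r)={w : Ryw}. Then at y, □r holds; since □(□r→r) at x, □r→r at y, so r at y, i.e. Ryy.

Yes, by □(□r → r)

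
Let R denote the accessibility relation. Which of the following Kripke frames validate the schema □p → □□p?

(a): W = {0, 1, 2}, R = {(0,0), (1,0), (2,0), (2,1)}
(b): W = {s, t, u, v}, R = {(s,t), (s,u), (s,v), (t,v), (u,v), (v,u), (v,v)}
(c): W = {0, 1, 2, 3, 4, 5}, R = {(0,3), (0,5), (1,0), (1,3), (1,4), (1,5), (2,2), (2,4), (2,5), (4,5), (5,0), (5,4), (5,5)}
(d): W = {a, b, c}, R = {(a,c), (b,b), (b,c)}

The schema corresponds to transitivity: ∀x ∀y ∀z (Rxy ∧ Ryz → Rxz).
(a): holds.
(b): fails — Ruv and Rvu but not Ruu.
(c): fails — R45 and R50 but not R40.
(d): holds.
Valid on: (a), (d).

(a), (d)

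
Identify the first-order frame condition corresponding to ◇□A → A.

Replacing A by ¬A and contraposing gives the equivalent schema A → □◇A.
Suppose A→□◇A is valid. Take Rxy and set V(A)={x}. Then A at x, so □◇A at x, so ◇A at y, so some z with Ryz has A; z=x, i.e. Ryx.

symmetry: ∀x ∀y (Rxy → Ryx)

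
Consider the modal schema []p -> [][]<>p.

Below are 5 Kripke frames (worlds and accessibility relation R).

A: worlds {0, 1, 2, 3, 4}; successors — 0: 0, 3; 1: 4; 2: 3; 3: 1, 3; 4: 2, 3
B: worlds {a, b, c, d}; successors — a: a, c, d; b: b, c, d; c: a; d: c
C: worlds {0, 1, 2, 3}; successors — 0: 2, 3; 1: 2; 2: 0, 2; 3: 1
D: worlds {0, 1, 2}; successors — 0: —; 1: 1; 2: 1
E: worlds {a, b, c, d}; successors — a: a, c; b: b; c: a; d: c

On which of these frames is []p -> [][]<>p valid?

D, E

This is the axiom for a generalized confluence (Geach) condition; its first-order frame correspondent is forall x forall z (x R^2 z -> exists w (xRw & zRw)).
A: fails — 0R²1 but no w with 0Rw and 1Rw.
B: fails — bR²c but no w with bRw and cRw.
C: fails — 2R²3 but no w with 2Rw and 3Rw.
D: condition met.
E: condition met.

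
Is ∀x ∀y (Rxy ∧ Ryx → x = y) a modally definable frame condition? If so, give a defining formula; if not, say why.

Any modally definable frame class is closed under surjective bounded morphisms.
The 4-cycle (worlds s,t,u,v with s→t→u→v→s) is antisymmetric. Sending even-indexed worlds to a and odd-indexed worlds to b is a surjective bounded morphism onto the two-world frame with a↔b, which is not antisymmetric.
So no modal formula (or set of formulas) defines exactly the antisymmetric frames.

Not definable by any modal formula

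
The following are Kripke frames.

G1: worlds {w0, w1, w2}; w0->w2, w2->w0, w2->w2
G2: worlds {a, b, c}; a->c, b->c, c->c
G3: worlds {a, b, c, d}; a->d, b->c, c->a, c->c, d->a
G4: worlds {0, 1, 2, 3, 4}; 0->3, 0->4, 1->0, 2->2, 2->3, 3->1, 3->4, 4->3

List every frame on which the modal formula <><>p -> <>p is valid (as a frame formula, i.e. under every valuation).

Frame correspondent (Sahlqvist): forall x forall y forall z (Rxy & Ryz -> Rxz) — i.e. transitivity.
G1: fails — Rw0w2 and Rw2w0 but not Rw0w0.
G2: condition met.
G3: fails — Rbc and Rca but not Rba.
G4: fails — R10 and R04 but not R14.
Valid on: G2.

G2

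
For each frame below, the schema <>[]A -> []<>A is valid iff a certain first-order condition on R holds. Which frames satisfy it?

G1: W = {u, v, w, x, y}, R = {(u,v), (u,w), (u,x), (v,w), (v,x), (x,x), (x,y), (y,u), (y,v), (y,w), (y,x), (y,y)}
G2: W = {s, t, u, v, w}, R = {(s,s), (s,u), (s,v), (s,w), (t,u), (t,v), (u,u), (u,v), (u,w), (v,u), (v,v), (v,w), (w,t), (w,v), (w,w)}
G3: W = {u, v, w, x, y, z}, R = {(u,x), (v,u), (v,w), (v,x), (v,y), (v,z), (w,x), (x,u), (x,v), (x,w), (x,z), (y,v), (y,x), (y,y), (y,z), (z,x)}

G2

The schema corresponds to convergence: forall x forall y forall z (Rxy & Rxz -> exists w (Ryw & Rzw)).
G1: fails — Ruv and Ruw but v and w have no common successor.
G2: ✓.
G3: fails — Rvz and Rvx but z and x have no common successor.
Valid on: G2.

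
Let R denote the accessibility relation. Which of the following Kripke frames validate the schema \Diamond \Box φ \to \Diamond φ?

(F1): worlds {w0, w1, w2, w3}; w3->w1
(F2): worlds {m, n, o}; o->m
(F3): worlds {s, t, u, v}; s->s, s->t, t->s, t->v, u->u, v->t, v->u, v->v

Frame correspondent (Sahlqvist): \forall x \forall y (xRy \to \exists w (yRw \wedge xRw)) — i.e. a generalized confluence (Geach) condition.
(F1): fails — w3Rw1 but no w with w1Rw and w3Rw.
(F2): fails — oRm but no w with mRw and oRw.
(F3): satisfies the condition.

(F3)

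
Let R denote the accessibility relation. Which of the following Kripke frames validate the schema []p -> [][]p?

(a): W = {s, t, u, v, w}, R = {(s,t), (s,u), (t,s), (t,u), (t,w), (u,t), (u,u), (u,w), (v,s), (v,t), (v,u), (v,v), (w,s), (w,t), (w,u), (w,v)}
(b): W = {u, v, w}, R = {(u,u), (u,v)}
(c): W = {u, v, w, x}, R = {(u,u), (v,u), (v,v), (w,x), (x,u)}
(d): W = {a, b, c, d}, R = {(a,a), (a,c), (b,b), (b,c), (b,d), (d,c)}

(b), (d)

The schema corresponds to transitivity: forall x forall y forall z (Rxy & Ryz -> Rxz).
(a): fails — Rwt and Rtw but not Rww.
(b): holds.
(c): fails — Rwx and Rxu but not Rwu.
(d): holds.
Valid on: (b), (d).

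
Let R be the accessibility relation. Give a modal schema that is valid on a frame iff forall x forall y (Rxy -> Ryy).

□(□p → p)

A defining formula is □(□p → p) (the T□ axiom).
Suppose □(□p→p) is valid. Take Rxy and set V(p)={w : Ryw}. Then at y, □p holds; since □(□p→p) at x, □p→p at y, so p at y, i.e. Ryy.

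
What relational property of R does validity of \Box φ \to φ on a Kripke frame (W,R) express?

Suppose □φ→φ is valid. At any x set V(φ)={w : Rxw}. Then □φ holds at x, so φ holds at x, i.e. Rxx.
Conversely, on a frame with reflexivity the schema holds at every world under every valuation.
So the correspondent is reflexivity.

reflexivity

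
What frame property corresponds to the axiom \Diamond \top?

seriality: \forall x \exists y Rxy

◇⊤ holds at w iff w has a successor, so frame-validity of ◇⊤ is exactly seriality. Equivalently via □A → ◇A:
Suppose □A→◇A is valid. At any x set V(A)=W. Then □A at x, so ◇A at x, so x has a successor.
Conversely, on a frame with seriality the schema holds at every world under every valuation.
So the correspondent is seriality.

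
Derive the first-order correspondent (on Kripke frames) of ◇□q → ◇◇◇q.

This is a Sahlqvist (Geach-type) schema ◇^1□^1q → □^0◇^3q.
Minimal-valuation argument: fix x; take any y with xR^1y and any z with xR^0z. Set V(q) to the set of worlds R-reachable from y in exactly 1 step. Then □^1q holds at y, so the antecedent holds at x; validity forces ◇^3q at z, giving a w with zR^3w and yR^1w.
First-order correspondent: ∀x ∀y (xRy → ∃w (yRw ∧ xR³w)).

∀x ∀y (xRy → ∃w (yRw ∧ xR³w))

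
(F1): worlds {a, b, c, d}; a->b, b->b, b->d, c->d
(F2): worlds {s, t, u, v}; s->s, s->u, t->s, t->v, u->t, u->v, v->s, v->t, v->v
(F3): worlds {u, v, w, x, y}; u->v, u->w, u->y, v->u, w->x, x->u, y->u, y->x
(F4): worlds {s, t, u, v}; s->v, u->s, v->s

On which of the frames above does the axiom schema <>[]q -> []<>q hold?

The schema corresponds to convergence: forall x forall y forall z (Rxy & Rxz -> exists w (Ryw & Rzw)).
(F1): fails — Rbd and Rbd but d and d have no common successor.
(F2): fails — Rsu and Rss but u and s have no common successor.
(F3): fails — Ruv and Ruw but v and w have no common successor.
(F4): satisfies the condition.

(F4)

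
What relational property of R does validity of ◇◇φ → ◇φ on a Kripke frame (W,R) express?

transitivity

Equivalently (dual form): □φ → □□φ.
Suppose □φ→□□φ is valid. Take Rxy, Ryz and set V(φ)={w : Rxw}. Then □φ at x, so □□φ at x, so □φ at y, so φ at z, i.e. Rxz.
The converse is a direct semantic check.
Frame condition: ∀x ∀y ∀z (Rxy ∧ Ryz → Rxz).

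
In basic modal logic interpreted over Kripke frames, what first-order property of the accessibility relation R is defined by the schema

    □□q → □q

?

density: ∀x ∀y (Rxy → ∃z (Rxz ∧ Rzy))

This is the C4 axiom.
Its frame correspondent is density — ∀x ∀y (Rxy → ∃z (Rxz ∧ Rzy)).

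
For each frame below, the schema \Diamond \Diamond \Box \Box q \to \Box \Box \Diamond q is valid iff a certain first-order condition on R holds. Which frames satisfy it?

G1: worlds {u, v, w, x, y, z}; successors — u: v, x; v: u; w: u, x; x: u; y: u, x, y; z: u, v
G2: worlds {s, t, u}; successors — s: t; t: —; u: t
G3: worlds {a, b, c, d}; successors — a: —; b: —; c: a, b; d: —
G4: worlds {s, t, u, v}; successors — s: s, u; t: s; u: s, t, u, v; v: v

G2, G3

This is the axiom for a generalized confluence (Geach) condition; its first-order frame correspondent is \forall x \forall y \forall z ((x R^2 y \wedge x R^2 z) \to \exists w (y R^2 w \wedge zRw)).
G1: fails — uR²u, uR²u but no t with uR²t and uRt.
G2: holds.
G3: holds.
G4: fails — sR²t, sR²v but no w with tR²w and vRw.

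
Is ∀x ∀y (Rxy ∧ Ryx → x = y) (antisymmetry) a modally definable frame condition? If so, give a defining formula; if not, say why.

Any modally definable frame class is closed under surjective bounded morphisms.
The 4-cycle (worlds w0,w1,w2,w3 with w0→w1→w2→w3→w0) is antisymmetric. Sending even-indexed worlds to • and odd-indexed worlds to ∘ is a surjective bounded morphism onto the two-world frame with •↔∘, which is not antisymmetric.
Hence antisymmetry is not modally definable.

No — not modally definable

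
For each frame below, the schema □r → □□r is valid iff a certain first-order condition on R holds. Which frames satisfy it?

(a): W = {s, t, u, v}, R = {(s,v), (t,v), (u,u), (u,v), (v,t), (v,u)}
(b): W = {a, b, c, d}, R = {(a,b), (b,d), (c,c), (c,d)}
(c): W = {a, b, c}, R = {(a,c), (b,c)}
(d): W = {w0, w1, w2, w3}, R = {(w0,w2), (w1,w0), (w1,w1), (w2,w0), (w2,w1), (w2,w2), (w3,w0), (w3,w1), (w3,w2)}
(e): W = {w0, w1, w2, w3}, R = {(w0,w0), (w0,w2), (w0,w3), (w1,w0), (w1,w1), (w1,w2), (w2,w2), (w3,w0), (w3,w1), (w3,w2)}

(c)

Frame correspondent (Sahlqvist): ∀x ∀y ∀z (Rxy ∧ Ryz → Rxz) — i.e. transitivity.
(a): fails — Ruv and Rvt but not Rut.
(b): fails — Rab and Rbd but not Rad.
(c): ✓.
(d): fails — Rw1w0 and Rw0w2 but not Rw1w2.
(e): fails — Rw1w0 and Rw0w3 but not Rw1w3.
Valid on: (c).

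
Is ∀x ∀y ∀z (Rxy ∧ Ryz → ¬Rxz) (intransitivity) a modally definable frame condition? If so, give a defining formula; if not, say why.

Not modally definable

If a class were modally definable it would be closed under surjective bounded morphisms (Goldblatt–Thomason).
The 5-cycle (worlds s,t,u,v,w with s→t→u→v→w→s) is intransitive. Mapping every world to a single reflexive point • is a surjective bounded morphism; the reflexive point is not intransitive (R••∧R•• but R••).
So no modal formula (or set of formulas) defines exactly the intransitive frames.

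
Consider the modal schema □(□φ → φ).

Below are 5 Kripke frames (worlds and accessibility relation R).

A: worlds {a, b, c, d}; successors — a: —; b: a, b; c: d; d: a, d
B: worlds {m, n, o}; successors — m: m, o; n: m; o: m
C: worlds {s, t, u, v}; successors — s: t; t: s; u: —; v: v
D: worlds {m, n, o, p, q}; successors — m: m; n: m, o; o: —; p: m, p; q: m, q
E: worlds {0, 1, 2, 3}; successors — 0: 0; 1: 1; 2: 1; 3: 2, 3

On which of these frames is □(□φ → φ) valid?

none

This is the axiom for shift-reflexivity; its first-order frame correspondent is ∀x ∀y (Rxy → Ryy).
A: fails — Rba but not Raa.
B: fails — Rmo but not Roo.
C: fails — Rts but not Rss.
D: fails — Rno but not Roo.
E: fails — R32 but not R22.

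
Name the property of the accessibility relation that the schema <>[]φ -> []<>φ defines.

convergence

This schema is the .2 axiom.
Its frame correspondent is convergence — forall x forall y forall z (Rxy & Rxz -> exists w (Ryw & Rzw)).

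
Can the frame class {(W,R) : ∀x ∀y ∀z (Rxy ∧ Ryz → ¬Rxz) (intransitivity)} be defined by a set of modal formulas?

Any modally definable frame class is closed under surjective bounded morphisms.
The 5-cycle (worlds w0,w1,w2,w3,w4 with w0→w1→w2→w3→w4→w0) is intransitive. Mapping every world to a single reflexive point • is a surjective bounded morphism; the reflexive point is not intransitive (R••∧R•• but R••).
So the class is not modally definable.

Not definable by any modal formula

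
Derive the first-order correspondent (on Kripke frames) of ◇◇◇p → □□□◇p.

This is a Sahlqvist (Geach-type) schema ◇^3□^0p → □^3◇^1p.
First-order correspondent: ∀x ∀y ∀z ((xR³y ∧ xR³z) → ∃w (y = w ∧ zRw)).

∀x ∀y ∀z ((xR³y ∧ xR³z) → ∃w (y = w ∧ zRw))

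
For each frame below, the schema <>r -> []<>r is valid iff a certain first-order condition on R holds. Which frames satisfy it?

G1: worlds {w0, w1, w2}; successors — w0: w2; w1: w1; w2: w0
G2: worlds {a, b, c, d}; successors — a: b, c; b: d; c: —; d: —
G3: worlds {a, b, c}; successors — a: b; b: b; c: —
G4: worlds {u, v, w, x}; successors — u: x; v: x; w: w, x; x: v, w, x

Frame correspondent (Sahlqvist): forall x forall y forall z (Rxy & Rxz -> Ryz) — i.e. the Euclidean property.
G1: fails — Rw0w2 and Rw0w2 but not Rw2w2.
G2: fails — Rac and Rac but not Rcc.
G3: holds.
G4: fails — Rxw and Rxv but not Rwv.

G3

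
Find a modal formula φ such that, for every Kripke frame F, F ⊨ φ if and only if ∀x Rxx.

A defining formula is □q → q (the T axiom).
Suppose □q→q is valid. At any x set V(q)={w : Rxw}. Then □q holds at x, so q holds at x, i.e. Rxx.

□q → q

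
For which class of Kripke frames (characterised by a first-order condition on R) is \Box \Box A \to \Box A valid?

density: \forall x \forall y (Rxy \to \exists z (Rxz \wedge Rzy))

This is the C4 axiom.
It corresponds to density: \forall x \forall y (Rxy \to \exists z (Rxz \wedge Rzy)).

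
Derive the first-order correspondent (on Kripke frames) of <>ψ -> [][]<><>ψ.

This is a Sahlqvist (Geach-type) schema ◇^1□^0ψ → □^2◇^2ψ.
Minimal-valuation argument: fix x; take any y with xR^1y and any z with xR^2z. Set V(ψ) to the set of worlds R-reachable from y in exactly 0 steps. Then □^0ψ holds at y, so the antecedent holds at x; validity forces ◇^2ψ at z, giving a w with zR^2w and yR^0w.
First-order correspondent: forall x forall y forall z ((xRy & x R^2 z) -> exists w (y = w & z R^2 w)).

forall x forall y forall z ((xRy & x R^2 z) -> exists w (y = w & z R^2 w))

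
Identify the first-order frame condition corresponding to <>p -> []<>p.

the Euclidean property

Suppose ◇p→□◇p is valid. Take Rxy, Rxz and set V(p)={y}. Then ◇p at x, so □◇p at x, so ◇p at z, so some w with Rzw has p; w=y, i.e. Rzy. By symmetry of the argument, Ryz.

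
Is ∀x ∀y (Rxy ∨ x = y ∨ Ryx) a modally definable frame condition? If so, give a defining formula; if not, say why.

Not modally definable

If a class were modally definable it would be closed under disjoint unions (Goldblatt–Thomason).
Take 2 disjoint single-world reflexive frames: each is trivially connected, but their disjoint union has 2 worlds with no edge between distinct components, so it is not connected.
So the class is not modally definable.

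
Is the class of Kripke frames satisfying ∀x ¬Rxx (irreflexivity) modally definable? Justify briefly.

Not definable by any modal formula

Modal frame validity is preserved under surjective bounded morphisms.
The 2-cycle (worlds 0,1 with 0→1→0) is irreflexive, and the map sending every world to a single reflexive point • is a surjective bounded morphism (forth: every edge maps to (•,•); back: every world has a successor). So any modal formula valid on the 2-cycle is also valid on the reflexive point, which is not irreflexive.
Hence irreflexivity is not modally definable.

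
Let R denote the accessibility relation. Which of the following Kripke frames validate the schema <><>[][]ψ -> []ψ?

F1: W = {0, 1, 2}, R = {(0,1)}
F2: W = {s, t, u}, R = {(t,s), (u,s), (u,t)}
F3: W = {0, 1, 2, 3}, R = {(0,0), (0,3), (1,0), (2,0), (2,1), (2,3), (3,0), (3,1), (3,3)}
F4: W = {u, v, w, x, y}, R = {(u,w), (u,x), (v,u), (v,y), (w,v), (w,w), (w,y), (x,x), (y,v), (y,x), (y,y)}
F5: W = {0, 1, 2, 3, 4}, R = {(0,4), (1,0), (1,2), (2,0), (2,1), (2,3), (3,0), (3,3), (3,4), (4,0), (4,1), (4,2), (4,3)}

F1

The schema corresponds to a generalized confluence (Geach) condition: forall x forall y forall z ((x R^2 y & xRz) -> exists w (y R^2 w & z = w)).
F1: satisfies the condition.
F2: fails — uR²s, uRs but no w with sR²w and s=w.
F3: fails — 2R²1, 2R1 but no w with 1R²w and 1=w.
F4: fails — uR²x, uRw but no t with xR²t and w=t.
F5: fails — 0R²0, 0R4 but no w with 0R²w and 4=w.
Valid on: F1.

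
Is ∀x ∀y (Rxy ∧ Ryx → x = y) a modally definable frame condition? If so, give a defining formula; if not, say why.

Any modally definable frame class is closed under surjective bounded morphisms.
The 6-cycle (worlds a,b,c,d,e,f with a→b→c→d→e→f→a) is antisymmetric. Sending even-indexed worlds to a and odd-indexed worlds to b is a surjective bounded morphism onto the two-world frame with a↔b, which is not antisymmetric.
So no modal formula (or set of formulas) defines exactly the antisymmetric frames.

Not modally definable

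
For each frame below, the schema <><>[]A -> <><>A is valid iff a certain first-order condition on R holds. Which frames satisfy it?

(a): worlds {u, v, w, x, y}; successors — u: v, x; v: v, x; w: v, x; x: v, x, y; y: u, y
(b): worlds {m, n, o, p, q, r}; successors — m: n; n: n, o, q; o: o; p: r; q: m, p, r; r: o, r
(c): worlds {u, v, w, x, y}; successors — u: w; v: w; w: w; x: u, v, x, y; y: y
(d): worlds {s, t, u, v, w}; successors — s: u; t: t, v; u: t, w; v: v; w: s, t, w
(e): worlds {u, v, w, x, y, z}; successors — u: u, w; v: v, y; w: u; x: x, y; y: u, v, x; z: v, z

The schema corresponds to a generalized confluence (Geach) condition: forall x forall y (x R^2 y -> exists w (yRw & x R^2 w)).
(a): ✓.
(b): fails — mR²q but no w with qRw and mR²w.
(c): ✓.
(d): fails — uR²s but no w* with sRw* and uR²w*.
(e): ✓.
Valid on: (a), (c), (e).

(a), (c), (e)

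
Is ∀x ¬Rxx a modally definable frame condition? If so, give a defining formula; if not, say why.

Not modally definable

Any modally definable frame class is closed under surjective bounded morphisms.
The 3-cycle (worlds a,b,c with a→b→c→a) is irreflexive, and the map sending every world to a single reflexive point • is a surjective bounded morphism (forth: every edge maps to (•,•); back: every world has a successor). So any modal formula valid on the 3-cycle is also valid on the reflexive point, which is not irreflexive.
So the class is not modally definable.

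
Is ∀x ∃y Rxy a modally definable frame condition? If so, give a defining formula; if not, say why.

The condition is seriality. A defining modal formula is □r → ◇r.
Suppose □r→◇r is valid. At any x set V(r)=W. Then □r at x, so ◇r at x, so x has a successor.

Definable; □r → ◇r defines it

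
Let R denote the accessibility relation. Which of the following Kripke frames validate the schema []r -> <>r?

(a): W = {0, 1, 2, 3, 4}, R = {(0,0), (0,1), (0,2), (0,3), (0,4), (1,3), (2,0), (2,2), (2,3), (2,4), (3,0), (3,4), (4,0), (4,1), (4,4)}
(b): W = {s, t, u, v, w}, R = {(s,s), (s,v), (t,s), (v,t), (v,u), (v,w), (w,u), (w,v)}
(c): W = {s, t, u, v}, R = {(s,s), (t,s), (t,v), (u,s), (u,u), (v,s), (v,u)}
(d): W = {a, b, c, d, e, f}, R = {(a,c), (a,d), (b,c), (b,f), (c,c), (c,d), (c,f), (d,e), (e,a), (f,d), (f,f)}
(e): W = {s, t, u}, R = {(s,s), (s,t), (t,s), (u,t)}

The schema corresponds to seriality: forall x exists y Rxy.
(a): satisfies the condition.
(b): fails — world u has no successor.
(c): satisfies the condition.
(d): satisfies the condition.
(e): satisfies the condition.

(a), (c), (d), (e)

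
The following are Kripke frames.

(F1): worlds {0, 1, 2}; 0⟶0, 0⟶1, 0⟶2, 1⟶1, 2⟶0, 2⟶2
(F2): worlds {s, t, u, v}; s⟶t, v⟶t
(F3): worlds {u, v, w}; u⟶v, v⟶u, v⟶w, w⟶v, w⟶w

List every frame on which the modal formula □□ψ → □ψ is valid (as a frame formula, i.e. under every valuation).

This is the axiom for density; its first-order frame correspondent is ∀x ∀y (Rxy → ∃z (Rxz ∧ Rzy)).
(F1): condition met.
(F2): fails — Rvt but no z with Rvz and Rzt.
(F3): fails — Ruv but no z with Ruz and Rzv.
Valid on: (F1).

(F1)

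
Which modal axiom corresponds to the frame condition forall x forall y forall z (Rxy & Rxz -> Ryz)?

◇p → □◇p

A defining formula is ◇p → □◇p (the 5 axiom).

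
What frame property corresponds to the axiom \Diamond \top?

◇⊤ holds at w iff w has a successor, so frame-validity of ◇⊤ is exactly seriality. Equivalently via □q → ◇q:
Suppose □q→◇q is valid. At any x set V(q)=W. Then □q at x, so ◇q at x, so x has a successor.

seriality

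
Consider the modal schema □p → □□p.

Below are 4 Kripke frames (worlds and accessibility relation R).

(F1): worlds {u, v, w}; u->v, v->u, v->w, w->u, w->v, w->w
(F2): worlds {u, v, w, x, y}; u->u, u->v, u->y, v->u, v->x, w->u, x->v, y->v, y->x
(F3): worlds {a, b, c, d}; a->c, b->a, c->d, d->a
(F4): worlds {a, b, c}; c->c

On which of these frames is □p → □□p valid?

(F4)

The schema corresponds to transitivity: ∀x ∀y ∀z (Rxy ∧ Ryz → Rxz).
(F1): fails — Ruv and Rvw but not Ruw.
(F2): fails — Ruv and Rvx but not Rux.
(F3): fails — Rac and Rcd but not Rad.
(F4): condition met.
Valid on: (F4).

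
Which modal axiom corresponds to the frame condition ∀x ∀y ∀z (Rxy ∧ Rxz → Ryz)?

A defining formula is ◇ψ → □◇ψ (the 5 axiom).
Suppose ◇ψ→□◇ψ is valid. Take Rxy, Rxz and set V(ψ)={y}. Then ◇ψ at x, so □◇ψ at x, so ◇ψ at z, so some w with Rzw has ψ; w=y, i.e. Rzy. By symmetry of the argument, Ryz.

◇ψ → □◇ψ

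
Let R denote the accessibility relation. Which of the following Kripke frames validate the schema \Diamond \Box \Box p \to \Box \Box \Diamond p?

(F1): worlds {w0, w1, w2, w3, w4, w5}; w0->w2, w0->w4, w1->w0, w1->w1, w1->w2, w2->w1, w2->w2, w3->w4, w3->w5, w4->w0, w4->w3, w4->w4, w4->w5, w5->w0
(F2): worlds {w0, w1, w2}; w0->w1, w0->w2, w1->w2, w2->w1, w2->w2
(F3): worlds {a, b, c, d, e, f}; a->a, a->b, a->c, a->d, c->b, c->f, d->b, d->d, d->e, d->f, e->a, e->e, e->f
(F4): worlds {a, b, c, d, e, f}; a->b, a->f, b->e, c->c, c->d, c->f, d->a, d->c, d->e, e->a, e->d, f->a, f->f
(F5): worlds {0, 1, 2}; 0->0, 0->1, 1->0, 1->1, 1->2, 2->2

(F2)

Frame correspondent (Sahlqvist): \forall x \forall y \forall z ((xRy \wedge x R^2 z) \to \exists w (y R^2 w \wedge zRw)) — i.e. a generalized confluence (Geach) condition.
(F1): fails — w0Rw2, w0R²w3 but no w with w2R²w and w3Rw.
(F2): holds.
(F3): fails — aRa, aR²b but no w with aR²w and bRw.
(F4): fails — aRb, aR²a but no w with bR²w and aRw.
(F5): fails — 1R2, 1R²0 but no w with 2R²w and 0Rw.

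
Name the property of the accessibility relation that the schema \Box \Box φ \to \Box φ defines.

Density

Suppose □□φ→□φ is valid. Take Rxy and set V(φ)={w : xR²w}. Then □□φ at x, so □φ at x, so φ at y, i.e. ∃z(Rxz∧Rzy).
Conversely, any frame satisfying \forall x \forall y (Rxy \to \exists z (Rxz \wedge Rzy)) validates the schema.
Frame condition: \forall x \forall y (Rxy \to \exists z (Rxz \wedge Rzy)).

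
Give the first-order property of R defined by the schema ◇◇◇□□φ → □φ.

∀x ∀y ∀z ((xR³y ∧ xRz) → ∃w (yR²w ∧ z = w))

This is a Sahlqvist (Geach-type) schema ◇^3□^2φ → □^1◇^0φ.
Minimal-valuation argument: fix x; take any y with xR^3y and any z with xR^1z. Set V(φ) to the set of worlds R-reachable from y in exactly 2 steps. Then □^2φ holds at y, so the antecedent holds at x; validity forces ◇^0φ at z, giving a w with zR^0w and yR^2w.
First-order correspondent: ∀x ∀y ∀z ((xR³y ∧ xRz) → ∃w (yR²w ∧ z = w)).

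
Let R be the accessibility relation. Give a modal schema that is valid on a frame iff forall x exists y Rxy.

□ψ → ◇ψ

This is seriality; the standard corresponding axiom is D: □ψ → ◇ψ.
Suppose □ψ→◇ψ is valid. At any x set V(ψ)=W. Then □ψ at x, so ◇ψ at x, so x has a successor.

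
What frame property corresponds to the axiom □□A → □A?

density

This is the C4 axiom.
Its frame correspondent is density — ∀x ∀y (Rxy → ∃z (Rxz ∧ Rzy)).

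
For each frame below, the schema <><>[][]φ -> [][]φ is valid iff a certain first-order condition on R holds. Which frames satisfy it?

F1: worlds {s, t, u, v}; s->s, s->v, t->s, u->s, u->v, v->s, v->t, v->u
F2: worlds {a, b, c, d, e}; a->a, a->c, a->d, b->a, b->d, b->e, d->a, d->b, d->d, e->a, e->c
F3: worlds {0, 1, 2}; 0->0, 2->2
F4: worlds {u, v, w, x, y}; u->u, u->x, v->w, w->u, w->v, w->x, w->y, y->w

F3

The schema corresponds to a generalized confluence (Geach) condition: forall x forall y forall z ((x R^2 y & x R^2 z) -> exists w (y R^2 w & z = w)).
F1: fails — sR²t, sR²t but no w with tR²w and t=w.
F2: fails — aR²c, aR²a but no w with cR²w and a=w.
F3: holds.
F4: fails — uR²x, uR²u but no t with xR²t and u=t.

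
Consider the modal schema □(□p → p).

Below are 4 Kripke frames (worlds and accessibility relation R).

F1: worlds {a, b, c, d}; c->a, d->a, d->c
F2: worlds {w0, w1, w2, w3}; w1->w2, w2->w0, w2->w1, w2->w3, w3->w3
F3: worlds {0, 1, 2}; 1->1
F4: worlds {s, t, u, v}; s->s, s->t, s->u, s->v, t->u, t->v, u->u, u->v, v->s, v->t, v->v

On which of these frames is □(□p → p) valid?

F3

Frame correspondent (Sahlqvist): ∀x ∀y (Rxy → Ryy) — i.e. shift-reflexivity.
F1: fails — Rca but not Raa.
F2: fails — Rw1w2 but not Rw2w2.
F3: holds.
F4: fails — Rvt but not Rtt.
Valid on: F3.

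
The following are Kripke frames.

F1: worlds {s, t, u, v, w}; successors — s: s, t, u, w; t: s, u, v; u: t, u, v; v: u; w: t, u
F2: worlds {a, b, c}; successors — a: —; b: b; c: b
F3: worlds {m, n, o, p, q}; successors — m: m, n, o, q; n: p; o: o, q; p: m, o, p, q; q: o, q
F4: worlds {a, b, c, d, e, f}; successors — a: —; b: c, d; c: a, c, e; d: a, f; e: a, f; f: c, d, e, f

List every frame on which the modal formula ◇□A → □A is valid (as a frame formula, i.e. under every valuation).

F2

The schema corresponds to the Euclidean property: ∀x ∀y ∀z (Rxy ∧ Rxz → Ryz).
F1: fails — Rsw and Rsw but not Rww.
F2: holds.
F3: fails — Rmo and Rmm but not Rom.
F4: fails — Rbc and Rbd but not Rcd.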